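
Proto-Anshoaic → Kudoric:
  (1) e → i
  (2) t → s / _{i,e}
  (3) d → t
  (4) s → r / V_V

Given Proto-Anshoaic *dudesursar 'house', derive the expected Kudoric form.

Kudoric: *dudesursar
  dudesursar → dudisursar   [vowel merger]
  dudisursar (rule 2 does not apply)
  dudisursar → tutisursar   [unconditioned shift]
  tutisursar → tutirursar   [rhotacism]
  giving Kudoric tutirursar.

tutirursar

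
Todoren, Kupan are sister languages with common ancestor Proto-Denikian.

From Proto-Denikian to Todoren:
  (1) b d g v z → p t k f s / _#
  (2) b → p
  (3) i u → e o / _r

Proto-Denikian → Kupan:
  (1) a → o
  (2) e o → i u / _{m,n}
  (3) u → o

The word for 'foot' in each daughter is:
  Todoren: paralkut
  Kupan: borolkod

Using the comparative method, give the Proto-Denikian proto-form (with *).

Position 7: Todoren has u, Kupan has o. Todoren preserves u here (none of its changes turn any other segment into u), so the proto-segment is *u.
Position 2: Todoren has a, Kupan has o. Todoren preserves a here (none of its changes turn any other segment into a), so the proto-segment is *a.
Verify the candidate proto-form against each daughter:
Todoren: *baralkud
  baralkud → baralkut   [final devoicing]
  baralkut → paralkut   [unconditioned shift]
  paralkut (rule 3 does not apply)
  giving Todoren paralkut.
Kupan: *baralkud > borolkud > borolkod  (by vowel merger, vowel merger)
No other proto-form is consistent with every reflex, so the reconstruction is *baralkud.

*baralkud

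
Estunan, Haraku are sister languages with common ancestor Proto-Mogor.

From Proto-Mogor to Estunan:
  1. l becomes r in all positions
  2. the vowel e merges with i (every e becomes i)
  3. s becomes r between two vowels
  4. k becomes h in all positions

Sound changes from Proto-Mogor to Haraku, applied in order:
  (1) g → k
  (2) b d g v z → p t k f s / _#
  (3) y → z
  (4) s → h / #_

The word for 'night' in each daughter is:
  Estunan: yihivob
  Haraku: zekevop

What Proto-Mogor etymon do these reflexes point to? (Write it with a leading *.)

Position 1: Estunan has y, Haraku has z. Estunan preserves y here (none of its changes turn any other segment into y), so the proto-segment is *y.
Position 2: Estunan has i, Haraku has e. Haraku preserves e here (none of its changes turn any other segment into e), so the proto-segment is *e.
Position 3: Estunan has h, Haraku has k. Taking the neighbouring segments as reconstructed: Estunan h could go back to *k or *h; Haraku k could go back to *k or *g — the one source consistent with every daughter is *k.
This points to *yekevob. Verify forward in each daughter:
Estunan: start from *yekevob.
  rule 1: no change — yekevob
  rule 2 (vowel merger): yekevob → yikivob
  rule 3: no change — yikivob
  rule 4 (unconditioned shift): yikivob → yihivob
  ⇒ Estunan yihivob
Haraku: start from *yekevob.
  rule 1: no change — yekevob
  rule 2 (final devoicing): yekevob → yekevop
  rule 3 (unconditioned shift): yekevop → zekevop
  rule 4: no change — zekevop
  ⇒ Haraku zekevop
No other proto-form is consistent with every reflex, so the reconstruction is *yekevob.

*yekevob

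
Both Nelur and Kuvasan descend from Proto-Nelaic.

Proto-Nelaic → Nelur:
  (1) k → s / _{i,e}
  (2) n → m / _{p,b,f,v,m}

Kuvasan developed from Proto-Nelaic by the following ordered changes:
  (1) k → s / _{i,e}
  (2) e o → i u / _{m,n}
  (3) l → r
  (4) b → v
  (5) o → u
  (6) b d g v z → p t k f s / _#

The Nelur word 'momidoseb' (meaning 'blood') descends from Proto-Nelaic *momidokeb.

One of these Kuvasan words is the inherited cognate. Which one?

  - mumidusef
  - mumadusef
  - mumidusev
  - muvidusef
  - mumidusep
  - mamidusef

mumidusef

Kuvasan: *momidokeb > momidoseb > mumidoseb > mumidosev > mumidusev > mumidusef  (by palatalisation, pre-nasal raising, unconditioned shift, vowel merger, final devoicing)
Among the options, 'mumidusef' alone shows every Kuvasan change applied in order.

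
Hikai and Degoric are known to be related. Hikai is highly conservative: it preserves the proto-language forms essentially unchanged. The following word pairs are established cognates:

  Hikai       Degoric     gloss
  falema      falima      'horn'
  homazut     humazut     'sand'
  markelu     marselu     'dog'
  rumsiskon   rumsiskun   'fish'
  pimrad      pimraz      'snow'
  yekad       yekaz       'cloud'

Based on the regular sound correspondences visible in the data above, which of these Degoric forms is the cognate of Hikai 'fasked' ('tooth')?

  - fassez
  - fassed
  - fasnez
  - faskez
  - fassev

markelu ~ marselu — Hikai k corresponds to Degoric s after a consonant, before a front vowel.
pimrad ~ pimraz, yekad ~ yekaz — Hikai d corresponds to Degoric z word-finally.
Applying these to Hikai 'fasked':
  fasked → fassed   (k→s after a consonant, before a front vowel)
  fassed → fassez   (d→z word-finally)
So the Degoric cognate is 'fassez'.

fassez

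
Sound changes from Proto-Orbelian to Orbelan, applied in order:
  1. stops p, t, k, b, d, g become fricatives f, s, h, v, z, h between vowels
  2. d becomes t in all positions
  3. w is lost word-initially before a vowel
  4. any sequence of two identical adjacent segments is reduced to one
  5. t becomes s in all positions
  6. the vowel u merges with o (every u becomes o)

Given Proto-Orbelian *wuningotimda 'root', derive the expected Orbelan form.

oningosimsa

Orbelan: *wuningotimda
  wuningotimda → wuningosimda   [intervocalic lenition]
  wuningosimda → wuningosimta   [unconditioned shift]
  wuningosimta → uningosimta   [glide loss]
  uningosimta (rule 4 does not apply)
  uningosimta → uningosimsa   [unconditioned shift]
  uningosimsa → oningosimsa   [vowel merger]
  giving Orbelan oningosimsa.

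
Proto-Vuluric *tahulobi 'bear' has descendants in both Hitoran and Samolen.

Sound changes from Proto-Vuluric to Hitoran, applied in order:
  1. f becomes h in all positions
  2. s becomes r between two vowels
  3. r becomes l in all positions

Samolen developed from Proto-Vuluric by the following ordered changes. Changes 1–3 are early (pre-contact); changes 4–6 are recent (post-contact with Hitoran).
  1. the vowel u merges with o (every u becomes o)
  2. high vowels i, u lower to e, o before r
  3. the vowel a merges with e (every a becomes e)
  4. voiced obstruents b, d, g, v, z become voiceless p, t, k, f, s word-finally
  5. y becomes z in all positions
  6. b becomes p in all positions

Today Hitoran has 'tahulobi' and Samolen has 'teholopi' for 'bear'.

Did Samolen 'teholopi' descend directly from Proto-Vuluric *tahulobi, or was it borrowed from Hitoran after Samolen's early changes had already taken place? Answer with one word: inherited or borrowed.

inherited

If inherited, *tahulobi would pass through all of Samolen's changes:
Samolen: *tahulobi > taholobi > teholobi > teholopi  (by vowel merger, vowel merger, unconditioned shift)
If borrowed from Hitoran 'tahulobi' after the early changes, it would undergo only the recent ones:
  rule 4 (final devoicing): no change (tahulobi)
  rule 5 (unconditioned shift): no change (tahulobi)
  rule 6 (unconditioned shift): tahulobi → tahulopi
  ⇒ as a loan: tahulopi
Samolen 'teholopi' matches the inherited outcome exactly, so it is an inherited cognate, not a loan.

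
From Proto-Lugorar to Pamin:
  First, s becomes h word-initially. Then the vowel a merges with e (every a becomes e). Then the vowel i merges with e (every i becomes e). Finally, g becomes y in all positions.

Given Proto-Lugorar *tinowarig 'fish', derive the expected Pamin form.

tenowerey

Pamin: *tinowarig > tinowerig > tenowereg > tenowerey  (by vowel merger, vowel merger, unconditioned shift)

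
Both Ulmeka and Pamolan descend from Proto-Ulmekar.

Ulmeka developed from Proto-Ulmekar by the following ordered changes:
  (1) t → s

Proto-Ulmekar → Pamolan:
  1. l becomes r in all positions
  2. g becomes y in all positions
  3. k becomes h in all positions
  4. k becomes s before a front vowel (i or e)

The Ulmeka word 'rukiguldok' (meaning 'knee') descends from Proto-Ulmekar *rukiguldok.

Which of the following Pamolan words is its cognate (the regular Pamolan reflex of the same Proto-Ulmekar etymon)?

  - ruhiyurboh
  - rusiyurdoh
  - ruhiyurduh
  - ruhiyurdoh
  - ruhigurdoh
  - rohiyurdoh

ruhiyurdoh

Pamolan: start from *rukiguldok.
  rule 1 (unconditioned shift): rukiguldok → rukigurdok
  rule 2 (unconditioned shift): rukigurdok → rukiyurdok
  rule 3 (unconditioned shift): rukiyurdok → ruhiyurdoh
  rule 4: no change — ruhiyurdoh
  ⇒ Pamolan ruhiyurdoh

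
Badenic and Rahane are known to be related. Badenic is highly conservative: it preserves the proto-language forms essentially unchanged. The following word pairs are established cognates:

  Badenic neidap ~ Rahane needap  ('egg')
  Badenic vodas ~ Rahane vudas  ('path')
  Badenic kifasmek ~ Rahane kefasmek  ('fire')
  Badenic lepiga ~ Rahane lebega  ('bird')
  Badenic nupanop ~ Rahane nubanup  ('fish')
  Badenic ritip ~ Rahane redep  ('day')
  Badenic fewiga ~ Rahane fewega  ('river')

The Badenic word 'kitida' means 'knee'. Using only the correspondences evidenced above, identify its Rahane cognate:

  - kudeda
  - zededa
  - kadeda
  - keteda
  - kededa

lepiga ~ lebega, ritip ~ redep — Badenic i corresponds to Rahane e after a consonant, before a consonant other than r, m, n, p, b, f, v.
ritip ~ redep — Badenic t corresponds to Rahane d between vowels (before a front vowel).
Applying these to Badenic 'kitida':
  kitida → ketida   (i→e after a consonant, before a consonant other than r, m, n, p, b, f, v)
  ketida → kedida   (t→d between vowels (before a front vowel))
  kedida → kededa   (i→e after a consonant, before a consonant other than r, m, n, p, b, f, v)
So the Rahane cognate is 'kededa'.

kededa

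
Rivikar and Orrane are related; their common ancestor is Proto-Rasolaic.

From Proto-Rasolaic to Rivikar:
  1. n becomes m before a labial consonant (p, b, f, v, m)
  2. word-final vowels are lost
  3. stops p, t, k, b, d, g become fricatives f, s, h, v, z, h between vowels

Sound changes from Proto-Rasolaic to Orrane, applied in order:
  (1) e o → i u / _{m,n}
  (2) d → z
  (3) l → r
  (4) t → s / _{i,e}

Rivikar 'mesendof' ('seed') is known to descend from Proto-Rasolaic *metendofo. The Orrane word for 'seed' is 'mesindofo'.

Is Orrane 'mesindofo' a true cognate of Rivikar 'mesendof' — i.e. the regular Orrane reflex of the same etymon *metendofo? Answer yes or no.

Derive the expected Orrane reflex of *metendofo:
Orrane: *metendofo > metindofo > metinzofo > mesinzofo  (by pre-nasal raising, unconditioned shift, palatalisation)
The regular Orrane reflex would be 'mesinzofo', but the attested form is 'mesindofo'. The correspondence is irregular, so they are not cognates (the Orrane form has a different source).

no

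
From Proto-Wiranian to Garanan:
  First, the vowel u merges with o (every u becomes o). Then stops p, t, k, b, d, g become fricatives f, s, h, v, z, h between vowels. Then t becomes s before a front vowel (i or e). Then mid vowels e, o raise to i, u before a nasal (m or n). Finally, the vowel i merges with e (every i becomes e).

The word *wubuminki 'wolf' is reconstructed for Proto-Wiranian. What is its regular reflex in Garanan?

wovumenke

Garanan: *wubuminki
  wubuminki → wobominki   [vowel merger]
  wobominki → wovominki   [intervocalic lenition]
  wovominki (rule 3 does not apply)
  wovominki → wovuminki   [pre-nasal raising]
  wovuminki → wovumenke   [vowel merger]
  giving Garanan wovumenke.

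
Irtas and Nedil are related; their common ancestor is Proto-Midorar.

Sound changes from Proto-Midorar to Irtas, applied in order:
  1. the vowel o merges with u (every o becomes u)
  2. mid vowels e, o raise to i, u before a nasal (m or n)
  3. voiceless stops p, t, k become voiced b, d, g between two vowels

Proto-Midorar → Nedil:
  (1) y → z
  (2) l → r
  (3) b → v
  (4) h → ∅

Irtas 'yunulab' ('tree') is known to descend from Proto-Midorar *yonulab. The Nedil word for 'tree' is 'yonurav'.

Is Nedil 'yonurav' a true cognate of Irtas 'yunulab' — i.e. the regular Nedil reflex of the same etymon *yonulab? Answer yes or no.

no

Derive the expected Nedil reflex of *yonulab:
Nedil: *yonulab
  yonulab → zonulab   [unconditioned shift]
  zonulab → zonurab   [unconditioned shift]
  zonurab → zonurav   [unconditioned shift]
  zonurav (rule 4 does not apply)
  giving Nedil zonurav.
The regular Nedil reflex would be 'zonurav', but the attested form is 'yonurav'. The correspondence is irregular, so they are not cognates (the Nedil form has a different source).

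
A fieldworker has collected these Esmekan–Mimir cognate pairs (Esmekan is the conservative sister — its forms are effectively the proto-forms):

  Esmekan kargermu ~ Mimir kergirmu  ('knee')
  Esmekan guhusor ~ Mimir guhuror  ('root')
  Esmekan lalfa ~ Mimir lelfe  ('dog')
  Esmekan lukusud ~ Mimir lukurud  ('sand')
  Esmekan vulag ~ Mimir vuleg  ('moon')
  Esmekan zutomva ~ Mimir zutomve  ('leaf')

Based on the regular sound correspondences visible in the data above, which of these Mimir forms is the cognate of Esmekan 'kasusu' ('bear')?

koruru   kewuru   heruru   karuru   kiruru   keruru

lalfa ~ lelfe, vulag ~ vuleg — Esmekan a corresponds to Mimir e after a consonant, before a consonant other than r, m, n, p, b, f, v.
lukusud ~ lukurud — Esmekan s corresponds to Mimir r between vowels (before a back vowel).
Applying these to Esmekan 'kasusu':
  kasusu → kesusu   (a→e after a consonant, before a consonant other than r, m, n, p, b, f, v)
  kesusu → kerusu   (s→r between vowels (before a back vowel))
  kerusu → keruru   (s→r between vowels (before a back vowel))
So the Mimir cognate is 'keruru'.

keruru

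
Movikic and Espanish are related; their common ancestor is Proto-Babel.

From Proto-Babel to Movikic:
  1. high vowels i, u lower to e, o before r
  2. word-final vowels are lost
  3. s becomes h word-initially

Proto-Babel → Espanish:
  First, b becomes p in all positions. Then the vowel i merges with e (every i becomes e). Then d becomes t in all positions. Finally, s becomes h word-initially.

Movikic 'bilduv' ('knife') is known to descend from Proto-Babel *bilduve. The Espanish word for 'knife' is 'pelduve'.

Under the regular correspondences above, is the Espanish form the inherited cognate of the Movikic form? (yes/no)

no

Derive the expected Espanish reflex of *bilduve:
Espanish: *bilduve
  bilduve → pilduve   [unconditioned shift]
  pilduve → pelduve   [vowel merger]
  pelduve → peltuve   [unconditioned shift]
  peltuve (rule 4 does not apply)
  giving Espanish peltuve.
The regular Espanish reflex would be 'peltuve', but the attested form is 'pelduve'. The correspondence is irregular, so they are not cognates (the Espanish form has a different source).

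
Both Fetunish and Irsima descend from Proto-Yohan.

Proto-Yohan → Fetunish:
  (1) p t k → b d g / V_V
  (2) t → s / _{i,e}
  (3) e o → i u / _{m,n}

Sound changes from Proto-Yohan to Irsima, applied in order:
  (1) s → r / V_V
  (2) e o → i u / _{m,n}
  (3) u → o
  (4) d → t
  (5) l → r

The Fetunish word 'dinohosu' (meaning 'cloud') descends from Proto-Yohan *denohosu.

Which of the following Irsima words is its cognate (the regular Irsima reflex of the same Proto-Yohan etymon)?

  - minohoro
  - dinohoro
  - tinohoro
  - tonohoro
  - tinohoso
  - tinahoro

tinohoro

Irsima: *denohosu > denohoru > dinohoru > dinohoro > tinohoro  (by rhotacism, pre-nasal raising, vowel merger, unconditioned shift)
Among the options, 'tinohoro' alone shows every Irsima change applied in order.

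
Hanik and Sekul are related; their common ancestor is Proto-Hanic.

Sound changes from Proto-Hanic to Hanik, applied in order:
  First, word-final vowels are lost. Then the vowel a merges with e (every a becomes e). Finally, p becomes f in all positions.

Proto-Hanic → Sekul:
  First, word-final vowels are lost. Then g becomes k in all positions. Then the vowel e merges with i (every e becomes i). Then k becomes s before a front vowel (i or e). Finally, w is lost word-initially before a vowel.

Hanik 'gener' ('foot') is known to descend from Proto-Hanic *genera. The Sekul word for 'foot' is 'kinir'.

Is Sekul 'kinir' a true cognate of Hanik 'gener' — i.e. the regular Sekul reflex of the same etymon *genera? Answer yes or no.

Derive the expected Sekul reflex of *genera:
Sekul: *genera > gener > kener > kinir > sinir  (by apocope, unconditioned shift, vowel merger, palatalisation)
The regular Sekul reflex would be 'sinir', but the attested form is 'kinir'. The correspondence is irregular, so they are not cognates (the Sekul form has a different source).

no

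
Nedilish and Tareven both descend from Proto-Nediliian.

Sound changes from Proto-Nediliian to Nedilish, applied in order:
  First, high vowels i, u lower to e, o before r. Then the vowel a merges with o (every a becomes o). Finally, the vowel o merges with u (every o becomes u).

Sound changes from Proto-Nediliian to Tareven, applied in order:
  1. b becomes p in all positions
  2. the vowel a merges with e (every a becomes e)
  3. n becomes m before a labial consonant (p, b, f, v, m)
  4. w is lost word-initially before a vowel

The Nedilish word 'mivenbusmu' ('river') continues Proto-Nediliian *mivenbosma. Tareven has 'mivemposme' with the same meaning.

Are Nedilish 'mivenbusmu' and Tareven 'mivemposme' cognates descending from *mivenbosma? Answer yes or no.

Derive the expected Tareven reflex of *mivenbosma:
Tareven: *mivenbosma
  mivenbosma → mivenposma   [unconditioned shift]
  mivenposma → mivenposme   [vowel merger]
  mivenposme → mivemposme   [nasal place assimilation]
  mivemposme (rule 4 does not apply)
  giving Tareven mivemposme.
Tareven 'mivemposme' matches the regular reflex exactly, so the pair is cognate.

yes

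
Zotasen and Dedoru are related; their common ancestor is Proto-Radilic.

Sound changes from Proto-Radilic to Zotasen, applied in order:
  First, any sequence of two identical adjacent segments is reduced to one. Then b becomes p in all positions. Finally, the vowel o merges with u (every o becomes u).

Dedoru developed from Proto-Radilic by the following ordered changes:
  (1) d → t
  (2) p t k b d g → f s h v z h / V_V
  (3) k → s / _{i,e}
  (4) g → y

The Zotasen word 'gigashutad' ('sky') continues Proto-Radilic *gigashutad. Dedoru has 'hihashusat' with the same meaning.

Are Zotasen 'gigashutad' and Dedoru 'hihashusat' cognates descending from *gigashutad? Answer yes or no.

Derive the expected Dedoru reflex of *gigashutad:
Dedoru: *gigashutad
  gigashutad → gigashutat   [unconditioned shift]
  gigashutat → gihashusat   [intervocalic lenition]
  gihashusat (rule 3 does not apply)
  gihashusat → yihashusat   [unconditioned shift]
  giving Dedoru yihashusat.
The regular Dedoru reflex would be 'yihashusat', but the attested form is 'hihashusat'. The correspondence is irregular, so they are not cognates (the Dedoru form has a different source).

no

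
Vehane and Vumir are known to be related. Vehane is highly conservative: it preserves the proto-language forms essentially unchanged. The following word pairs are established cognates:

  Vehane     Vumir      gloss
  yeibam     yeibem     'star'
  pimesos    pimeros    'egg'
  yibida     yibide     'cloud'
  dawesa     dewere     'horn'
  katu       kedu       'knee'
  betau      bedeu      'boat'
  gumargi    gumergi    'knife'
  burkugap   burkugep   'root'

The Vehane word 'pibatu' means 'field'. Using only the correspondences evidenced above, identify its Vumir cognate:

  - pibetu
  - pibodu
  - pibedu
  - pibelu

pibedu

dawesa ~ dewere, katu ~ kedu — Vehane a corresponds to Vumir e after a consonant, before a consonant other than r, m, n, p, b, f, v.
katu ~ kedu — Vehane t corresponds to Vumir d between vowels (before a back vowel).
Applying these to Vehane 'pibatu':
  pibatu → pibetu   (a→e after a consonant, before a consonant other than r, m, n, p, b, f, v)
  pibetu → pibedu   (t→d between vowels (before a back vowel))
So the Vumir cognate is 'pibedu'.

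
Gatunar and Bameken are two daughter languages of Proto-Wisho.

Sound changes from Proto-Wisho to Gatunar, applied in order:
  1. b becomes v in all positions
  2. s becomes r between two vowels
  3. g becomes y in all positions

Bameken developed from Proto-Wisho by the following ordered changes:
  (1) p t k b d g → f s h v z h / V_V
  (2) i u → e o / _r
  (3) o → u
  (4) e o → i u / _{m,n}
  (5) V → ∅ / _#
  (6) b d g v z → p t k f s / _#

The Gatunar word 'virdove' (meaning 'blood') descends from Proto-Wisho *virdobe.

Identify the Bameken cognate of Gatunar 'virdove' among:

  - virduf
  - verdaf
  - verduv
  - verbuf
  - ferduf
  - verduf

verduf

Bameken: *virdobe
  virdobe → virdove   [intervocalic lenition]
  virdove → verdove   [pre-rhotic lowering]
  verdove → verduve   [vowel merger]
  verduve (rule 4 does not apply)
  verduve → verduv   [apocope]
  verduv → verduf   [final devoicing]
  giving Bameken verduf.
Among the options, 'verduf' alone shows every Bameken change applied in order.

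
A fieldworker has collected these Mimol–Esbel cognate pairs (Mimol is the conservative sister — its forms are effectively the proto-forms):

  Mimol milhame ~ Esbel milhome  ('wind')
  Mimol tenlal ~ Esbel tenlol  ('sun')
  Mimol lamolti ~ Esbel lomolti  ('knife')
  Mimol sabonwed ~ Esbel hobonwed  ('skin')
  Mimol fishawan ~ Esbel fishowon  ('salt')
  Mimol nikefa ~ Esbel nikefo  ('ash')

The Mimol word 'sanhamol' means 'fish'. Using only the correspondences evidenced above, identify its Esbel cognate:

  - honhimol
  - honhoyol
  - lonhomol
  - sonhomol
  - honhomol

sabonwed ~ hobonwed — Mimol s corresponds to Esbel h word-initially before a back vowel.
fishawan ~ fishowon — Mimol a corresponds to Esbel o after a consonant, before a nasal.
milhame ~ milhome, lamolti ~ lomolti — Mimol a corresponds to Esbel o after a consonant, before a nasal.
Applying these to Mimol 'sanhamol':
  sanhamol → hanhamol   (s→h word-initially before a back vowel)
  hanhamol → honhamol   (a→o after a consonant, before a nasal)
  honhamol → honhomol   (a→o after a consonant, before a nasal)
So the Esbel cognate is 'honhomol'.

honhomol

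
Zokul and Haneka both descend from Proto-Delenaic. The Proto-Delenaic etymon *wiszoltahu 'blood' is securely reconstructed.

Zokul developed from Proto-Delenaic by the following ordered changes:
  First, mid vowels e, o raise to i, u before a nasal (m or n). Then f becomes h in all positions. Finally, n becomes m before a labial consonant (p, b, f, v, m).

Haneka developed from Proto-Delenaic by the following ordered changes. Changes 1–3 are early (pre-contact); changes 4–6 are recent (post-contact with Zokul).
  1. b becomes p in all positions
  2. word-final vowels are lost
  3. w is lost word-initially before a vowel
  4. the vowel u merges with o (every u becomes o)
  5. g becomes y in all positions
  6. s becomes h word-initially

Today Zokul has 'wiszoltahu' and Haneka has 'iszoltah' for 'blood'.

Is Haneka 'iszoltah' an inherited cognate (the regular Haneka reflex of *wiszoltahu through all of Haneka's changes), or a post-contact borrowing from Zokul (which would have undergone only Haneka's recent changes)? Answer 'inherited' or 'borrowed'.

If inherited, *wiszoltahu would pass through all of Haneka's changes:
Haneka: start from *wiszoltahu.
  rule 1: no change — wiszoltahu
  rule 2 (apocope): wiszoltahu → wiszoltah
  rule 3 (glide loss): wiszoltah → iszoltah
  rule 4: no change — iszoltah
  rule 5: no change — iszoltah
  rule 6: no change — iszoltah
  ⇒ Haneka iszoltah
If borrowed from Zokul 'wiszoltahu' after the early changes, it would undergo only the recent ones:
  rule 4 (vowel merger): wiszoltahu → wiszoltaho
  rule 5 (unconditioned shift): no change (wiszoltaho)
  rule 6 (debuccalisation): no change (wiszoltaho)
  ⇒ as a loan: wiszoltaho
Haneka 'iszoltah' matches the inherited outcome exactly, so it is an inherited cognate, not a loan.

inherited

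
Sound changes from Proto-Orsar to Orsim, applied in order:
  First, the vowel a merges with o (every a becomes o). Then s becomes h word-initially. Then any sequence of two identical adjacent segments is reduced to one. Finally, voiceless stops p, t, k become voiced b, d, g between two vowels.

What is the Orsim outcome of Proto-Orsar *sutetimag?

hudedimog

Orsim: start from *sutetimag.
  rule 1 (vowel merger): sutetimag → sutetimog
  rule 2 (debuccalisation): sutetimog → hutetimog
  rule 3: no change — hutetimog
  rule 4 (intervocalic voicing): hutetimog → hudedimog
  ⇒ Orsim hudedimog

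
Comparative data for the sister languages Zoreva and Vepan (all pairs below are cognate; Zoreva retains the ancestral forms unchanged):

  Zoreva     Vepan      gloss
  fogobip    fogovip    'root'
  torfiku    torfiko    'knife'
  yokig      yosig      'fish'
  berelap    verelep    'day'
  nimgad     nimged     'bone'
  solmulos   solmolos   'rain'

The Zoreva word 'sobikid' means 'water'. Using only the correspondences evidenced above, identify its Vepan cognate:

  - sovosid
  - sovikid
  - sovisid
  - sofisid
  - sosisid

sovisid

fogobip ~ fogovip — Zoreva b corresponds to Vepan v between vowels (before a front vowel).
yokig ~ yosig — Zoreva k corresponds to Vepan s between vowels (before a front vowel).
Applying these to Zoreva 'sobikid':
  sobikid → sovikid   (b→v between vowels (before a front vowel))
  sovikid → sovisid   (k→s between vowels (before a front vowel))
So the Vepan cognate is 'sovisid'.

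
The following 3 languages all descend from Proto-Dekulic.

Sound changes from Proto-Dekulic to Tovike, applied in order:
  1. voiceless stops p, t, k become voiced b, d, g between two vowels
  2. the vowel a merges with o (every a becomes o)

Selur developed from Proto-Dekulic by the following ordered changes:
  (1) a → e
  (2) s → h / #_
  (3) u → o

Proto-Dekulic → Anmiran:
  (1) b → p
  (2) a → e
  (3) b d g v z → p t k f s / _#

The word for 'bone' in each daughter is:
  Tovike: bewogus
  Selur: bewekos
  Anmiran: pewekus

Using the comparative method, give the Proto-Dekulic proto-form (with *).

Position 6: Tovike has u, Selur has o, Anmiran has u. Tovike preserves u here (none of its changes turn any other segment into u), so the proto-segment is *u.
Position 1: Tovike has b, Selur has b, Anmiran has p. Selur preserves b here (none of its changes turn any other segment into b), so the proto-segment is *b.
Position 4: Tovike has o, Selur has e, Anmiran has e. Taking the neighbouring segments as reconstructed: Tovike o could go back to *a or *o; Selur e could go back to *a or *e; Anmiran e could go back to *a or *e — the one source consistent with every daughter is *a.
Continuing position by position gives *bewakus; check it forward:
Tovike: start from *bewakus.
  rule 1 (intervocalic voicing): bewakus → bewagus
  rule 2 (vowel merger): bewagus → bewogus
  ⇒ Tovike bewogus
Selur: start from *bewakus.
  rule 1 (vowel merger): bewakus → bewekus
  rule 2: no change — bewekus
  rule 3 (vowel merger): bewekus → bewekos
  ⇒ Selur bewekos
Anmiran: *bewakus
  bewakus → pewakus   [unconditioned shift]
  pewakus → pewekus   [vowel merger]
  pewekus (rule 3 does not apply)
  giving Anmiran pewekus.
*bewakus is the unique common source.

*bewakus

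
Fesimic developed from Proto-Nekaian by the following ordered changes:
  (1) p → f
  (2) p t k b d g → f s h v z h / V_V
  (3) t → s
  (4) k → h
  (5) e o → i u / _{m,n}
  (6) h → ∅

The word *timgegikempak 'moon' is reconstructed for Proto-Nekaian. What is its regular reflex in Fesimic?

Fesimic: start from *timgegikempak.
  rule 1 (unconditioned shift): timgegikempak → timgegikemfak
  rule 2 (intervocalic lenition): timgegikemfak → timgehihemfak
  rule 3 (unconditioned shift): timgehihemfak → simgehihemfak
  rule 4 (unconditioned shift): simgehihemfak → simgehihemfah
  rule 5 (pre-nasal raising): simgehihemfah → simgehihimfah
  rule 6 (h-loss): simgehihimfah → simgeiimfa
  ⇒ Fesimic simgeiimfa

simgeiimfa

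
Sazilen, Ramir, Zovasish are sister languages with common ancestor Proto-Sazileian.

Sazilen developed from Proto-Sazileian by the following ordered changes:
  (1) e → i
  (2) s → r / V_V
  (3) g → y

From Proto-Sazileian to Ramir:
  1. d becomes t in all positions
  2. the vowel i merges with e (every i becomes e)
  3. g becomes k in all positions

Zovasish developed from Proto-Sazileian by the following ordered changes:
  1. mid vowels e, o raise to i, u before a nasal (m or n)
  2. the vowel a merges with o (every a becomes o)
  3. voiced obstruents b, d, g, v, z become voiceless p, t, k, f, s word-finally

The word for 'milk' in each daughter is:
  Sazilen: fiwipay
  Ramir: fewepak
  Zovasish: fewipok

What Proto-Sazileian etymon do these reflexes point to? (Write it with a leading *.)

*fewipag

Position 4: Sazilen has i, Ramir has e, Zovasish has i. Taking the neighbouring segments as reconstructed: Sazilen i could go back to *e or *i; Ramir e could go back to *e or *i; Zovasish i can only go back to *i — the one source consistent with every daughter is *i.
Position 6: Sazilen has a, Ramir has a, Zovasish has o. Sazilen preserves a here (none of its changes turn any other segment into a), so the proto-segment is *a.
This points to *fewipag. Verify forward in each daughter:
Sazilen: start from *fewipag.
  rule 1 (vowel merger): fewipag → fiwipag
  rule 2: no change — fiwipag
  rule 3 (unconditioned shift): fiwipag → fiwipay
  ⇒ Sazilen fiwipay
Ramir: *fewipag
  fewipag (rule 1 does not apply)
  fewipag → fewepag   [vowel merger]
  fewepag → fewepak   [unconditioned shift]
  giving Ramir fewepak.
Zovasish: *fewipag > fewipog > fewipok  (by vowel merger, final devoicing)
No other proto-form is consistent with every reflex, so the reconstruction is *fewipag.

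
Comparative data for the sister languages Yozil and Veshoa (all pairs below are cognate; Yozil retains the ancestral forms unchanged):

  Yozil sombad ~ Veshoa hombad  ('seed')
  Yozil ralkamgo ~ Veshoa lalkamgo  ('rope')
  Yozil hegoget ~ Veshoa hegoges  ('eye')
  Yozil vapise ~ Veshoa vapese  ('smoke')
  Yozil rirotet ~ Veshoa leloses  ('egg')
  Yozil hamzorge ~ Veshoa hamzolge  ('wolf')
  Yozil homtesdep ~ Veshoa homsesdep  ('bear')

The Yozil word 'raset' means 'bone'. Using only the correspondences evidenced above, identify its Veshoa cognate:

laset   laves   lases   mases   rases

ralkamgo ~ lalkamgo — Yozil r corresponds to Veshoa l word-initially before a back vowel.
hegoget ~ hegoges, rirotet ~ leloses — Yozil t corresponds to Veshoa s word-finally.
Applying these to Yozil 'raset':
  raset → laset   (r→l word-initially before a back vowel)
  laset → lases   (t→s word-finally)
So the Veshoa cognate is 'lases'.

lases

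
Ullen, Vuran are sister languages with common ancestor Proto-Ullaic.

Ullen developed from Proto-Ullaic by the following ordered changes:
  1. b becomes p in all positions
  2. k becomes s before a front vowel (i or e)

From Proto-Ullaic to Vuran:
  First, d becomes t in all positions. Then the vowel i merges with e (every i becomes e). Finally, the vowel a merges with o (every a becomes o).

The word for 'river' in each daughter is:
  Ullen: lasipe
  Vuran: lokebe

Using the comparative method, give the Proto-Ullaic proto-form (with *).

*lakibe

Position 5: Ullen has p, Vuran has b. Vuran preserves b here (none of its changes turn any other segment into b), so the proto-segment is *b.
Position 4: Ullen has i, Vuran has e. Ullen preserves i here (none of its changes turn any other segment into i), so the proto-segment is *i.
Continuing position by position gives *lakibe; check it forward:
Ullen: *lakibe > lakipe > lasipe  (by unconditioned shift, palatalisation)
Vuran: *lakibe > lakebe > lokebe  (by vowel merger, vowel merger)
*lakibe is the unique common source.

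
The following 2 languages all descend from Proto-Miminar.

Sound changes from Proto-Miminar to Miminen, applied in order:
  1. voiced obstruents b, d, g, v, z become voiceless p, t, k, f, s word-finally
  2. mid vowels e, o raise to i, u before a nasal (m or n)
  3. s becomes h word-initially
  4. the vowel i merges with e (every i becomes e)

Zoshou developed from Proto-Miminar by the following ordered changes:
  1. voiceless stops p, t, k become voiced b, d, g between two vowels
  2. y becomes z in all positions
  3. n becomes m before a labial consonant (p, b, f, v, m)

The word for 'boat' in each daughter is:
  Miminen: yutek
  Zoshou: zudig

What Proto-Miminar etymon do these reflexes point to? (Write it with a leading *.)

*yutig

Position 1: Miminen has y, Zoshou has z. Miminen preserves y here (none of its changes turn any other segment into y), so the proto-segment is *y.
Position 5: Miminen has k, Zoshou has g. Taking the neighbouring segments as reconstructed: Miminen k could go back to *k or *g; Zoshou g can only go back to *g — the one source consistent with every daughter is *g.
Continuing position by position gives *yutig; check it forward:
Miminen: *yutig > yutik > yutek  (by final devoicing, vowel merger)
Zoshou: *yutig
  yutig → yudig   [intervocalic voicing]
  yudig → zudig   [unconditioned shift]
  zudig (rule 3 does not apply)
  giving Zoshou zudig.
No other proto-form is consistent with every reflex, so the reconstruction is *yutig.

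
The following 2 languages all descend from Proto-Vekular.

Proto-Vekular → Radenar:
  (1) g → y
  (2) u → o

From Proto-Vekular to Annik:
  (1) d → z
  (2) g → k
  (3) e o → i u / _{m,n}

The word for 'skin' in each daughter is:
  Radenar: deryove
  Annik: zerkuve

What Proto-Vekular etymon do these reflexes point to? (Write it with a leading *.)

Position 4: Radenar has y, Annik has k. Taking the neighbouring segments as reconstructed: Radenar y could go back to *g or *y; Annik k could go back to *k or *g — the one source consistent with every daughter is *g.
Position 1: Radenar has d, Annik has z. Radenar preserves d here (none of its changes turn any other segment into d), so the proto-segment is *d.
Position 5: Radenar has o, Annik has u. Taking the neighbouring segments as reconstructed: Radenar o could go back to *o or *u; Annik u can only go back to *u — the one source consistent with every daughter is *u.
Verify the candidate proto-form against each daughter:
Radenar: start from *derguve.
  rule 1 (unconditioned shift): derguve → deryuve
  rule 2 (vowel merger): deryuve → deryove
  ⇒ Radenar deryove
Annik: *derguve
  derguve → zerguve   [unconditioned shift]
  zerguve → zerkuve   [unconditioned shift]
  zerkuve (rule 3 does not apply)
  giving Annik zerkuve.
No other proto-form is consistent with every reflex, so the reconstruction is *derguve.

*derguve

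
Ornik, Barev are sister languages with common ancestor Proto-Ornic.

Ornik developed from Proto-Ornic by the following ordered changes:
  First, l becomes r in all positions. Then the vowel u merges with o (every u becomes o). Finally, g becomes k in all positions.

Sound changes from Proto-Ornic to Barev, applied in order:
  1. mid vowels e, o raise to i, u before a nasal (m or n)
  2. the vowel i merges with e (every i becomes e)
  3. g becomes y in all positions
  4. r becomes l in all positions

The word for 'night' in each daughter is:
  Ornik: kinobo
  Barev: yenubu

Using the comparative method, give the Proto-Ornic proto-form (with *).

Position 6: Ornik has o, Barev has u. Taking the neighbouring segments as reconstructed: Ornik o could go back to *o or *u; Barev u can only go back to *u — the one source consistent with every daughter is *u.
Position 4: Ornik has o, Barev has u. Taking the neighbouring segments as reconstructed: Ornik o could go back to *o or *u; Barev u can only go back to *u — the one source consistent with every daughter is *u.
Position 2: Ornik has i, Barev has e. Ornik preserves i here (none of its changes turn any other segment into i), so the proto-segment is *i.
Continuing position by position gives *ginubu; check it forward:
Ornik: *ginubu > ginobo > kinobo  (by vowel merger, unconditioned shift)
Barev: *ginubu > genubu > yenubu  (by vowel merger, unconditioned shift)
No other proto-form is consistent with every reflex, so the reconstruction is *ginubu.

*ginubu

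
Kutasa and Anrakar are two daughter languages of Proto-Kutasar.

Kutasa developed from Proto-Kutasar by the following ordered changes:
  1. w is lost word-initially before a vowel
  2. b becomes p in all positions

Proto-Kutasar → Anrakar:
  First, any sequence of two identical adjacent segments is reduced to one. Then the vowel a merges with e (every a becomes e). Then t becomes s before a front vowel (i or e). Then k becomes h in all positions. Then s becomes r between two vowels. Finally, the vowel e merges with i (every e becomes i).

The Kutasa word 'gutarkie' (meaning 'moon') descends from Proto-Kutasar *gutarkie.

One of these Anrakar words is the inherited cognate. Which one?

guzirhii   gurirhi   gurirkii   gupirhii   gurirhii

gurirhii

Anrakar: *gutarkie > guterkie > guserkie > guserhie > gurerhie > gurirhii  (by vowel merger, palatalisation, unconditioned shift, rhotacism, vowel merger)
Only 'gurirhii' matches the regular Anrakar development of *gutarkie.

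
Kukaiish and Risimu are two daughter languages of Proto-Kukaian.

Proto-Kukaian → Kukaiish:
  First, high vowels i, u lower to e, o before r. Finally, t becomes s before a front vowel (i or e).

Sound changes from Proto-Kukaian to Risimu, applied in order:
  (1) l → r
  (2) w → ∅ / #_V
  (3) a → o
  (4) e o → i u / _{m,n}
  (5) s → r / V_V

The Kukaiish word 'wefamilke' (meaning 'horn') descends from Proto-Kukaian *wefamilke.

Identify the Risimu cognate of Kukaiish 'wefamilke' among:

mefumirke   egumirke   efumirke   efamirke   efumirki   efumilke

efumirke

Risimu: *wefamilke
  wefamilke → wefamirke   [unconditioned shift]
  wefamirke → efamirke   [glide loss]
  efamirke → efomirke   [vowel merger]
  efomirke → efumirke   [pre-nasal raising]
  efumirke (rule 5 does not apply)
  giving Risimu efumirke.
The other candidates each miss or misapply at least one Risimu change.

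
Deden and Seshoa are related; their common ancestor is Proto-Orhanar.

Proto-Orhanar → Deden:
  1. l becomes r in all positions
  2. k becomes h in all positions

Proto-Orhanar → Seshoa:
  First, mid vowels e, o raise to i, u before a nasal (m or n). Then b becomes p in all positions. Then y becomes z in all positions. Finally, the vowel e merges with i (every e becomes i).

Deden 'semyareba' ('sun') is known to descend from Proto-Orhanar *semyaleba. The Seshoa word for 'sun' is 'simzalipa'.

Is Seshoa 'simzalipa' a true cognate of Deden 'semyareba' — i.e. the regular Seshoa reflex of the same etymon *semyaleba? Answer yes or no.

Derive the expected Seshoa reflex of *semyaleba:
Seshoa: *semyaleba > simyaleba > simyalepa > simzalepa > simzalipa  (by pre-nasal raising, unconditioned shift, unconditioned shift, vowel merger)
Seshoa 'simzalipa' matches the regular reflex exactly, so the pair is cognate.

yes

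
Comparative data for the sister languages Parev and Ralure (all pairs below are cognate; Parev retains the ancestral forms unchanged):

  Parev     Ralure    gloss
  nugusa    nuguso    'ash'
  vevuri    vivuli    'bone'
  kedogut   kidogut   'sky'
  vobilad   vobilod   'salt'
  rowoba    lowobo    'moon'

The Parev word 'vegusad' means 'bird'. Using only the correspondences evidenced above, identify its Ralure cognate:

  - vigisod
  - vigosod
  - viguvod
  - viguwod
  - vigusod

kedogut ~ kidogut — Parev e corresponds to Ralure i after a consonant, before a consonant other than r, m, n, p, b, f, v.
vobilad ~ vobilod — Parev a corresponds to Ralure o after a consonant, before a consonant other than r, m, n, p, b, f, v.
Applying these to Parev 'vegusad':
  vegusad → vigusad   (e→i after a consonant, before a consonant other than r, m, n, p, b, f, v)
  vigusad → vigusod   (a→o after a consonant, before a consonant other than r, m, n, p, b, f, v)
So the Ralure cognate is 'vigusod'.

vigusod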